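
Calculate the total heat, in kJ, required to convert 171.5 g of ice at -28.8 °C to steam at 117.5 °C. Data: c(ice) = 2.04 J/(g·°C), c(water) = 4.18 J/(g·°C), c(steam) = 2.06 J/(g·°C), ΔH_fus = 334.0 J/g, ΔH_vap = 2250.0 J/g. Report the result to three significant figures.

q = 531 kJ

q1 (heat ice -28.8→0.0 °C): 171.5 × 2.04 × 28.8 = 10076 J
q2 (melt at 0 °C): 171.5 × 334.0 = 57281 J
q3 (heat water 0.0→100.0 °C): 171.5 × 4.18 × 100.0 = 71687 J
q4 (vaporize at 100 °C): 171.5 × 2250.0 = 385875 J
q5 (heat steam 100.0→117.5 °C): 171.5 × 2.06 × 17.5 = 6183 J
Total: 10076 + 57281 + 71687 + 385875 + 6183 = 531102 J = 531 kJ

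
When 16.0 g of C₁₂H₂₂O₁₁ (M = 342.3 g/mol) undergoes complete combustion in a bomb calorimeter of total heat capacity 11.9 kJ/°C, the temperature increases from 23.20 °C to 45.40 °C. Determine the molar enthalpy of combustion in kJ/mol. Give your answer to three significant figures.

ΔH = -5650 kJ/mol

ΔT = 45.40 − 23.20 = 22.20 °C
q_cal = C_cal × ΔT = 11.9 × 22.20 = 264.18 kJ
n = 16.0 / 342.3 = 0.04674 mol
q_rxn = −q_cal = -264.18 kJ
ΔH = -264.18 / 0.04674 = -5652 kJ/mol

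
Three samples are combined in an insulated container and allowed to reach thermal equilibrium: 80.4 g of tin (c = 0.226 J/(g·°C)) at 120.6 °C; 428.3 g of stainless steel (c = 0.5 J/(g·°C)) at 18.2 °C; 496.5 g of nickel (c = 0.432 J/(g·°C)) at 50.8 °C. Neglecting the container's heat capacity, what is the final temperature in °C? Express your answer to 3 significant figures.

Σ mᵢcᵢ(T − Tᵢ) = 0  ⇒  T = Σ mᵢcᵢTᵢ / Σ mᵢcᵢ
Σ mᵢcᵢ = 80.4×0.226 + 428.3×0.5 + 496.5×0.432 = 446.8084
Σ mᵢcᵢTᵢ = 18.1704×120.6 + 214.15×18.2 + 214.488×50.8 = 16985
T = 16985 / 446.8084 = 38.01 °C

T_f = 38.0 °C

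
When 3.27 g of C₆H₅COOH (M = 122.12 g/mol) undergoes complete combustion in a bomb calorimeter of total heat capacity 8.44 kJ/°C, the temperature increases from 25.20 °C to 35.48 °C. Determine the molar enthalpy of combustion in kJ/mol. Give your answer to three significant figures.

ΔT = 35.48 − 25.20 = 10.28 °C
q_cal = C_cal × ΔT = 8.44 × 10.28 = 86.7632 kJ
n = 3.27 / 122.12 = 0.02678 mol
q_rxn = −q_cal = -86.7632 kJ
ΔH = -86.7632 / 0.02678 = -3240 kJ/mol

ΔH = -3240 kJ/mol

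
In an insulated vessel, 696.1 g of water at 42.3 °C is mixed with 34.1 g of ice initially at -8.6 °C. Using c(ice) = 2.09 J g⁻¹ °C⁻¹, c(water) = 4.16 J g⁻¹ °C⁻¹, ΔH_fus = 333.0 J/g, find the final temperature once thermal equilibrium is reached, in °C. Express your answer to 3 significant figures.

T_f = 36.4 °C

Heat to bring ice to 0 °C and melt it: q₁ = 34.1×2.09×8.6 + 34.1×333.0 = 11968 J
Heat the water can supply cooling to 0 °C: 696.1×4.16×42.3 = 122491 J > q₁, so all ice melts.
Energy balance: 696.1×4.16×(42.3 − T) = 11968 + 34.1×4.16×(T − 0)
2895.776(42.3 − T) = 11968 + 141.856 T
122491 − 11968 = 3037.632 T
T = 110523 / 3037.632 = 36.38 °C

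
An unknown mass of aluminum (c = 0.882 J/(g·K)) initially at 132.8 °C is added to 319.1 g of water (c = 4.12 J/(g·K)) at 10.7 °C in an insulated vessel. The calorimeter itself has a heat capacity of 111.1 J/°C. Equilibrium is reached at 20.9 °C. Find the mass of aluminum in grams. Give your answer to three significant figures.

m = 147 g

q_gained = (319.1 × 4.12 + 111.1) × (20.9 − 10.7) = 14540 J
q_lost = m × 0.882 × (132.8 − 20.9) = 98.6958 m
m = 14540 / 98.6958 = 147 g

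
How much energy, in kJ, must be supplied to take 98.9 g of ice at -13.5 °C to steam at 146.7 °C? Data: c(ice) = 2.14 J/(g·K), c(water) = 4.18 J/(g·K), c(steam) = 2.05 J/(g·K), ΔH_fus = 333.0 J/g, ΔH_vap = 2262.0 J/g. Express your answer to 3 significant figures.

q = 310 kJ

q1 (heat ice -13.5→0.0 °C): 98.9 × 2.14 × 13.5 = 2857 J
q2 (melt at 0 °C): 98.9 × 333.0 = 32934 J
q3 (heat water 0.0→100.0 °C): 98.9 × 4.18 × 100.0 = 41340 J
q4 (vaporize at 100 °C): 98.9 × 2262.0 = 223712 J
q5 (heat steam 100.0→146.7 °C): 98.9 × 2.05 × 46.7 = 9468 J
Total: 2857 + 32934 + 41340 + 223712 + 9468 = 310311 J = 310 kJ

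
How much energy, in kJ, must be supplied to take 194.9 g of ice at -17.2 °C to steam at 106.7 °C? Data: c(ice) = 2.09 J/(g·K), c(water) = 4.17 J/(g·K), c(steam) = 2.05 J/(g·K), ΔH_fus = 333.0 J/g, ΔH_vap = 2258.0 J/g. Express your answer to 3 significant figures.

q = 596 kJ

q1 (heat ice -17.2→0.0 °C): 194.9 × 2.09 × 17.2 = 7006 J
q2 (melt at 0 °C): 194.9 × 333.0 = 64902 J
q3 (heat water 0.0→100.0 °C): 194.9 × 4.17 × 100.0 = 81273 J
q4 (vaporize at 100 °C): 194.9 × 2258.0 = 440084 J
q5 (heat steam 100.0→106.7 °C): 194.9 × 2.05 × 6.7 = 2677 J
Total: 7006 + 64902 + 81273 + 440084 + 2677 = 595942 J = 596 kJ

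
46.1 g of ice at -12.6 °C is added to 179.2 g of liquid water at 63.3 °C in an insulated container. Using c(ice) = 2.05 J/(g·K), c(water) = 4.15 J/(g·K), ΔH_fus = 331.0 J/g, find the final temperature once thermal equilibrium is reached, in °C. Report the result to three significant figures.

T_f = 32.8 °C

Heat to bring ice to 0 °C and melt it: q₁ = 46.1×2.05×12.6 + 46.1×331.0 = 16450 J
Heat the water can supply cooling to 0 °C: 179.2×4.15×63.3 = 47074.9 J > q₁, so all ice melts.
Energy balance: 179.2×4.15×(63.3 − T) = 16450 + 46.1×4.15×(T − 0)
743.68(63.3 − T) = 16450 + 191.315 T
47074.9 − 16450 = 934.995 T
T = 30624.9 / 934.995 = 32.75 °C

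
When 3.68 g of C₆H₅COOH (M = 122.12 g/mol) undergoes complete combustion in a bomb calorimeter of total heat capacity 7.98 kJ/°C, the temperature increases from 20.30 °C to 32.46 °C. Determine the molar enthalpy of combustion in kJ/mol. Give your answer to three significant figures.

ΔH = -3220 kJ/mol

ΔT = 32.46 − 20.30 = 12.16 °C
q_cal = C_cal × ΔT = 7.98 × 12.16 = 97.0368 kJ
n = 3.68 / 122.12 = 0.03013 mol
q_rxn = −q_cal = -97.0368 kJ
ΔH = -97.0368 / 0.03013 = -3221 kJ/mol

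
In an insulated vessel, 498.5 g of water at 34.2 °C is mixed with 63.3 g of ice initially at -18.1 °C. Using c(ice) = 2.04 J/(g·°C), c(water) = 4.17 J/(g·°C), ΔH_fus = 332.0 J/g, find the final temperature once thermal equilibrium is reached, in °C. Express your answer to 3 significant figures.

Heat to bring ice to 0 °C and melt it: q₁ = 63.3×2.04×18.1 + 63.3×332.0 = 23353 J
Heat the water can supply cooling to 0 °C: 498.5×4.17×34.2 = 71093.1 J > q₁, so all ice melts.
Energy balance: 498.5×4.17×(34.2 − T) = 23353 + 63.3×4.17×(T − 0)
2078.745(34.2 − T) = 23353 + 263.961 T
71093.1 − 23353 = 2342.706 T
T = 47740.1 / 2342.706 = 20.38 °C

T_f = 20.4 °C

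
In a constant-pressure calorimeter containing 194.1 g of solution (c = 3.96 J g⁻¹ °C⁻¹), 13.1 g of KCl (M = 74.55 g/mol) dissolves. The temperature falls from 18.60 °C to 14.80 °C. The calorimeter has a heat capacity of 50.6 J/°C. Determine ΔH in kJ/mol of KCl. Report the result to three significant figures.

ΔH = 17.7 kJ/mol

|ΔT| = |14.80 − 18.60| = 3.80 °C
|q_surr| = (194.1 × 3.96 + 50.6) × 3.80 = 819.236 × 3.80 = 3113 J
n(KCl) = 13.1 / 74.55 = 0.1757 mol
Temperature fell, so q_rxn = +|q_surr| = 3.113 kJ
ΔH = q_rxn / n = 17.72 kJ/mol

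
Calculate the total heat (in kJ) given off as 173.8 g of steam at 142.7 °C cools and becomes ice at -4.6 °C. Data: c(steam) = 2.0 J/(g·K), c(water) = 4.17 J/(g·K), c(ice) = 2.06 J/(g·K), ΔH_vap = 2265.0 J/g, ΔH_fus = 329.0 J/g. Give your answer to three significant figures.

q1 (cool steam 142.7→100 °C): 173.8 × 2.0 × 42.7 = 14843 J
q2 (condense at 100 °C): 173.8 × 2265.0 = 393657 J
q3 (cool water 100→0 °C): 173.8 × 4.17 × 100.0 = 72475 J
q4 (freeze at 0 °C): 173.8 × 329.0 = 57180 J
q5 (cool ice 0→-4.6 °C): 173.8 × 2.06 × 4.6 = 1647 J
Total: 14843 + 393657 + 72475 + 57180 + 1647 = 539802 J = 540 kJ

q = 540 kJ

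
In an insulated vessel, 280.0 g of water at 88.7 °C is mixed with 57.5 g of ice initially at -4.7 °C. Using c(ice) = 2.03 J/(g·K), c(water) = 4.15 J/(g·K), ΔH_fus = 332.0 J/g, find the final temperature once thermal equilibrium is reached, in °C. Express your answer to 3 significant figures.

Heat to bring ice to 0 °C and melt it: q₁ = 57.5×2.03×4.7 + 57.5×332.0 = 19639 J
Heat the water can supply cooling to 0 °C: 280.0×4.15×88.7 = 103069 J > q₁, so all ice melts.
Energy balance: 280.0×4.15×(88.7 − T) = 19639 + 57.5×4.15×(T − 0)
1162(88.7 − T) = 19639 + 238.625 T
103069 − 19639 = 1400.625 T
T = 83430 / 1400.625 = 59.57 °C

T_f = 59.6 °C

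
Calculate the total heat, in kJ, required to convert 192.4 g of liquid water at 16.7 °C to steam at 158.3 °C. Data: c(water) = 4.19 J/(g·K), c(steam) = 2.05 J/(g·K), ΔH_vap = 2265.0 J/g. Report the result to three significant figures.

q = 526 kJ

q1 (heat water 16.7→100.0 °C): 192.4 × 4.19 × 83.3 = 67153 J
q2 (vaporize at 100 °C): 192.4 × 2265.0 = 435786 J
q3 (heat steam 100.0→158.3 °C): 192.4 × 2.05 × 58.3 = 22995 J
Total: 67153 + 435786 + 22995 = 525934 J = 526 kJ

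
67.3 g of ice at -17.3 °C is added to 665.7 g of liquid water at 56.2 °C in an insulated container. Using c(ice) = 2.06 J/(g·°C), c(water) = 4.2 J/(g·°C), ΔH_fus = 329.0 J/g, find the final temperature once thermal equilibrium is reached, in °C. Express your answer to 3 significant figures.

T_f = 43.1 °C

Heat to bring ice to 0 °C and melt it: q₁ = 67.3×2.06×17.3 + 67.3×329.0 = 24540 J
Heat the water can supply cooling to 0 °C: 665.7×4.2×56.2 = 157132 J > q₁, so all ice melts.
Energy balance: 665.7×4.2×(56.2 − T) = 24540 + 67.3×4.2×(T − 0)
2795.94(56.2 − T) = 24540 + 282.66 T
157132 − 24540 = 3078.60 T
T = 132592 / 3078.60 = 43.07 °C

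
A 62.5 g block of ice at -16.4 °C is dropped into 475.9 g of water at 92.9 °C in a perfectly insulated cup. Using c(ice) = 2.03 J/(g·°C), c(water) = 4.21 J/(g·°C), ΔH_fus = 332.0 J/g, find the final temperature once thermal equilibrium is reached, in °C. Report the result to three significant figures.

T_f = 72.0 °C

Heat to bring ice to 0 °C and melt it: q₁ = 62.5×2.03×16.4 + 62.5×332.0 = 22831 J
Heat the water can supply cooling to 0 °C: 475.9×4.21×92.9 = 186129 J > q₁, so all ice melts.
Energy balance: 475.9×4.21×(92.9 − T) = 22831 + 62.5×4.21×(T − 0)
2003.539(92.9 − T) = 22831 + 263.125 T
186129 − 22831 = 2266.664 T
T = 163298 / 2266.664 = 72.04 °C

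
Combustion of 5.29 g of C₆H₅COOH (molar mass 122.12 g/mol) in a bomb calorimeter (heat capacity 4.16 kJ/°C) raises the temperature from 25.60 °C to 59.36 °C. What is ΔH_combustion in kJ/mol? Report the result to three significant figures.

ΔT = 59.36 − 25.60 = 33.76 °C
q_cal = C_cal × ΔT = 4.16 × 33.76 = 140.4416 kJ
n = 5.29 / 122.12 = 0.04332 mol
q_rxn = −q_cal = -140.4416 kJ
ΔH = -140.4416 / 0.04332 = -3242 kJ/mol

ΔH = -3240 kJ/mol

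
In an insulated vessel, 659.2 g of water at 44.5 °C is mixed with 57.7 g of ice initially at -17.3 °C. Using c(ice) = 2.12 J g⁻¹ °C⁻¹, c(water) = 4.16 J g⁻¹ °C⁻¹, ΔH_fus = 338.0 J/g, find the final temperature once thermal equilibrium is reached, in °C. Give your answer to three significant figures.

T_f = 33.7 °C

Heat to bring ice to 0 °C and melt it: q₁ = 57.7×2.12×17.3 + 57.7×338.0 = 21619 J
Heat the water can supply cooling to 0 °C: 659.2×4.16×44.5 = 122031 J > q₁, so all ice melts.
Energy balance: 659.2×4.16×(44.5 − T) = 21619 + 57.7×4.16×(T − 0)
2742.272(44.5 − T) = 21619 + 240.032 T
122031 − 21619 = 2982.304 T
T = 100412 / 2982.304 = 33.67 °C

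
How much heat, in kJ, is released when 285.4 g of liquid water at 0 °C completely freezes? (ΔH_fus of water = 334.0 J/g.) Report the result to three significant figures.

q = 95.3 kJ

q = m × ΔH_fus = 285.4 × 334.0 = 95320 J = 95.3 kJ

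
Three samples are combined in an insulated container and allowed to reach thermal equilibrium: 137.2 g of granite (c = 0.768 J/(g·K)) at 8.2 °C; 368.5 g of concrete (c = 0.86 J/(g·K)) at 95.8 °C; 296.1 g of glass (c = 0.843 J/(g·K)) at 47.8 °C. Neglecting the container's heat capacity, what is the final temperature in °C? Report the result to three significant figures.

Σ mᵢcᵢ(T − Tᵢ) = 0  ⇒  T = Σ mᵢcᵢTᵢ / Σ mᵢcᵢ
Σ mᵢcᵢ = 137.2×0.768 + 368.5×0.86 + 296.1×0.843 = 671.8919
Σ mᵢcᵢTᵢ = 105.3696×8.2 + 316.91×95.8 + 249.6123×47.8 = 43155
T = 43155 / 671.8919 = 64.23 °C

T_f = 64.2 °C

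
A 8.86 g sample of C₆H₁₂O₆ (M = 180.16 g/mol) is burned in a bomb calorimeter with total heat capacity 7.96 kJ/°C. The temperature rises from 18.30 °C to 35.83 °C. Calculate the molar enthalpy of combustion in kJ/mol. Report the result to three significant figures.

ΔH = -2840 kJ/mol

ΔT = 35.83 − 18.30 = 17.53 °C
q_cal = C_cal × ΔT = 7.96 × 17.53 = 139.5388 kJ
n = 8.86 / 180.16 = 0.04918 mol
q_rxn = −q_cal = -139.5388 kJ
ΔH = -139.5388 / 0.04918 = -2837 kJ/mol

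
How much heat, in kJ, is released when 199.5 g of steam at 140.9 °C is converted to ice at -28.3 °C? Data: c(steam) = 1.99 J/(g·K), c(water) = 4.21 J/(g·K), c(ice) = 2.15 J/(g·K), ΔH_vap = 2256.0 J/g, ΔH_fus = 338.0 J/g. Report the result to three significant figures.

q1 (cool steam 140.9→100 °C): 199.5 × 1.99 × 40.9 = 16238 J
q2 (condense at 100 °C): 199.5 × 2256.0 = 450072 J
q3 (cool water 100→0 °C): 199.5 × 4.21 × 100.0 = 83990 J
q4 (freeze at 0 °C): 199.5 × 338.0 = 67431 J
q5 (cool ice 0→-28.3 °C): 199.5 × 2.15 × 28.3 = 12139 J
Total: 16238 + 450072 + 83990 + 67431 + 12139 = 629870 J = 630 kJ

q = 630 kJ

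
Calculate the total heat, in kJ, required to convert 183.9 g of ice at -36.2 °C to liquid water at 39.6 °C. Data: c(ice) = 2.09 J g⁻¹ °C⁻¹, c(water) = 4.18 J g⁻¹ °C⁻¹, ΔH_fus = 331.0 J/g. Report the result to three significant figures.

q1 (heat ice -36.2→0.0 °C): 183.9 × 2.09 × 36.2 = 13914 J
q2 (melt at 0 °C): 183.9 × 331.0 = 60871 J
q3 (heat water 0.0→39.6 °C): 183.9 × 4.18 × 39.6 = 30441 J
Total: 13914 + 60871 + 30441 = 105226 J = 105 kJ

q = 105 kJ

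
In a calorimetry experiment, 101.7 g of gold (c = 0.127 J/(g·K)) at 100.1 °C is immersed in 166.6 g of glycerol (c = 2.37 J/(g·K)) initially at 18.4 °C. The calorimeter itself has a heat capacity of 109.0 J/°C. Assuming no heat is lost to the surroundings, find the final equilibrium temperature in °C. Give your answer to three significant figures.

T_f = 20.4 °C

Heat lost by gold = heat gained by glycerol + calorimeter.
(101.7)(0.127)(100.1 − T) = [(166.6)(2.37) + 109.0](T − 18.4)
12.9159 (100.1 − T) = 503.842 (T − 18.4)
1292.9 − 12.9159 T = 503.842 T − 9270.7
10563.6 = 516.7579 T
T = 20.44 °C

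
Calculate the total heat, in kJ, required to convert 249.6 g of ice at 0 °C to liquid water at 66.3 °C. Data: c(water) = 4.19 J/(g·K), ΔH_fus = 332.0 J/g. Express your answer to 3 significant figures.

q = 152 kJ

q1 (melt at 0 °C): 249.6 × 332.0 = 82867 J
q2 (heat water 0.0→66.3 °C): 249.6 × 4.19 × 66.3 = 69338 J
Total: 82867 + 69338 = 152205 J = 152 kJ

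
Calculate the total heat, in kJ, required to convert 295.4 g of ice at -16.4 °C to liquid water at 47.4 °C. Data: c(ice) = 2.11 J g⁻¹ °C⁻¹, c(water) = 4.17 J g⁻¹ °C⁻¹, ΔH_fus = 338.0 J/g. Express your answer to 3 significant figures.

q = 168 kJ

q1 (heat ice -16.4→0.0 °C): 295.4 × 2.11 × 16.4 = 10222 J
q2 (melt at 0 °C): 295.4 × 338.0 = 99845 J
q3 (heat water 0.0→47.4 °C): 295.4 × 4.17 × 47.4 = 58388 J
Total: 10222 + 99845 + 58388 = 168455 J = 168 kJ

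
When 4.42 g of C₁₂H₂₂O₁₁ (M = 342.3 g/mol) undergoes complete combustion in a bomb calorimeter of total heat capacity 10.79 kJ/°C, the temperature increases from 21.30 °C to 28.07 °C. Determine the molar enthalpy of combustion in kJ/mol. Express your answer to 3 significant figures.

ΔT = 28.07 − 21.30 = 6.77 °C
q_cal = C_cal × ΔT = 10.79 × 6.77 = 73.0483 kJ
n = 4.42 / 342.3 = 0.01291 mol
q_rxn = −q_cal = -73.0483 kJ
ΔH = -73.0483 / 0.01291 = -5658 kJ/mol

ΔH = -5660 kJ/mol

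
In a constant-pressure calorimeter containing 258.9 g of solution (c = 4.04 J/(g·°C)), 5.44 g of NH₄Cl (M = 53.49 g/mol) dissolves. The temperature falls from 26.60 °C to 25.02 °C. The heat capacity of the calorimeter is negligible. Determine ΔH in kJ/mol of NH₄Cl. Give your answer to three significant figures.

|ΔT| = |25.02 − 26.60| = 1.58 °C
|q_surr| = (258.9 × 4.04) × 1.58 = 1045.956 × 1.58 = 1652.6 J
n(NH₄Cl) = 5.44 / 53.49 = 0.10170 mol
Temperature fell, so q_rxn = +|q_surr| = 1.6526 kJ
ΔH = q_rxn / n = 16.2498 kJ/mol

ΔH = 16.2 kJ/mol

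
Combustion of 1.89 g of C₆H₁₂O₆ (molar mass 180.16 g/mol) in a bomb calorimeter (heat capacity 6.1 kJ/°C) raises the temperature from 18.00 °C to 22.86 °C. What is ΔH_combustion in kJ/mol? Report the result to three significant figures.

ΔT = 22.86 − 18.00 = 4.86 °C
q_cal = C_cal × ΔT = 6.1 × 4.86 = 29.646 kJ
n = 1.89 / 180.16 = 0.01049 mol
q_rxn = −q_cal = -29.646 kJ
ΔH = -29.646 / 0.01049 = -2826 kJ/mol

ΔH = -2830 kJ/mol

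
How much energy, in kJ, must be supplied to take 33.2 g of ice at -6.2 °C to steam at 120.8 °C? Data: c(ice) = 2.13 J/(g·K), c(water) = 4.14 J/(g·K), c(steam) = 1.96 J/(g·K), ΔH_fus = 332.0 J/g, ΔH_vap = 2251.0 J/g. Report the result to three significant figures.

q = 101 kJ

q1 (heat ice -6.2→0.0 °C): 33.2 × 2.13 × 6.2 = 438 J
q2 (melt at 0 °C): 33.2 × 332.0 = 11022 J
q3 (heat water 0.0→100.0 °C): 33.2 × 4.14 × 100.0 = 13745 J
q4 (vaporize at 100 °C): 33.2 × 2251.0 = 74733 J
q5 (heat steam 100.0→120.8 °C): 33.2 × 1.96 × 20.8 = 1353 J
Total: 438 + 11022 + 13745 + 74733 + 1353 = 101291 J = 101 kJ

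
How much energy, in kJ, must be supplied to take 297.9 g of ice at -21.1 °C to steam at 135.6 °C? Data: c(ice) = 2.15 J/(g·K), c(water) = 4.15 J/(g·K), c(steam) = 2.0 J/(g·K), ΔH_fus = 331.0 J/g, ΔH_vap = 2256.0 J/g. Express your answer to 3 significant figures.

q1 (heat ice -21.1→0.0 °C): 297.9 × 2.15 × 21.1 = 13514 J
q2 (melt at 0 °C): 297.9 × 331.0 = 98605 J
q3 (heat water 0.0→100.0 °C): 297.9 × 4.15 × 100.0 = 123629 J
q4 (vaporize at 100 °C): 297.9 × 2256.0 = 672062 J
q5 (heat steam 100.0→135.6 °C): 297.9 × 2.0 × 35.6 = 21210 J
Total: 13514 + 98605 + 123629 + 672062 + 21210 = 929020 J = 929 kJ

q = 929 kJ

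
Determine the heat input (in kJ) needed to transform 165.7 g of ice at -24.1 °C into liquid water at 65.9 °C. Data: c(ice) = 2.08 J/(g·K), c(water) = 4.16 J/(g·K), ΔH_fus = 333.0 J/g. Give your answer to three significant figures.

q = 109 kJ

q1 (heat ice -24.1→0.0 °C): 165.7 × 2.08 × 24.1 = 8306 J
q2 (melt at 0 °C): 165.7 × 333.0 = 55178 J
q3 (heat water 0.0→65.9 °C): 165.7 × 4.16 × 65.9 = 45426 J
Total: 8306 + 55178 + 45426 = 108910 J = 109 kJ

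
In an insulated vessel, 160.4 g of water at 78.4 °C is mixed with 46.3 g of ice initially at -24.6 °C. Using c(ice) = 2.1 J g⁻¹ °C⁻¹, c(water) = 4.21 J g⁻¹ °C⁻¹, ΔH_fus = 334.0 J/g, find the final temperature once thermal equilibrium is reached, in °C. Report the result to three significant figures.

Heat to bring ice to 0 °C and melt it: q₁ = 46.3×2.1×24.6 + 46.3×334.0 = 17856 J
Heat the water can supply cooling to 0 °C: 160.4×4.21×78.4 = 52942.3 J > q₁, so all ice melts.
Energy balance: 160.4×4.21×(78.4 − T) = 17856 + 46.3×4.21×(T − 0)
675.284(78.4 − T) = 17856 + 194.923 T
52942.3 − 17856 = 870.207 T
T = 35086.3 / 870.207 = 40.32 °C

T_f = 40.3 °C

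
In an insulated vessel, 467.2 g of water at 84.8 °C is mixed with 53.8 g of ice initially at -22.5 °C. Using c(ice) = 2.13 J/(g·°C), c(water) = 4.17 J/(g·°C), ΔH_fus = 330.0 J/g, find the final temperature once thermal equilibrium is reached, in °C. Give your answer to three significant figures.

Heat to bring ice to 0 °C and melt it: q₁ = 53.8×2.13×22.5 + 53.8×330.0 = 20332 J
Heat the water can supply cooling to 0 °C: 467.2×4.17×84.8 = 165209 J > q₁, so all ice melts.
Energy balance: 467.2×4.17×(84.8 − T) = 20332 + 53.8×4.17×(T − 0)
1948.224(84.8 − T) = 20332 + 224.346 T
165209 − 20332 = 2172.570 T
T = 144877 / 2172.570 = 66.68 °C

T_f = 66.7 °C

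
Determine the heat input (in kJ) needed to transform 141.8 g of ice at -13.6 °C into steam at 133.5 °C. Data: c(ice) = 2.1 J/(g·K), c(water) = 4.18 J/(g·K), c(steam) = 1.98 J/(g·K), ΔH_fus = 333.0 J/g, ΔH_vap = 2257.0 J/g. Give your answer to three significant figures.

q1 (heat ice -13.6→0.0 °C): 141.8 × 2.1 × 13.6 = 4050 J
q2 (melt at 0 °C): 141.8 × 333.0 = 47219 J
q3 (heat water 0.0→100.0 °C): 141.8 × 4.18 × 100.0 = 59272 J
q4 (vaporize at 100 °C): 141.8 × 2257.0 = 320043 J
q5 (heat steam 100.0→133.5 °C): 141.8 × 1.98 × 33.5 = 9406 J
Total: 4050 + 47219 + 59272 + 320043 + 9406 = 439990 J = 440 kJ

q = 440 kJ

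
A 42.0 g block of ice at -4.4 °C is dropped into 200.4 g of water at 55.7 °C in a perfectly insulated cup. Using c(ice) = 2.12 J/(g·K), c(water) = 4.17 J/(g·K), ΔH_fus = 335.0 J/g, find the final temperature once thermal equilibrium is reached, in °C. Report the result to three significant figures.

T_f = 31.7 °C

Heat to bring ice to 0 °C and melt it: q₁ = 42.0×2.12×4.4 + 42.0×335.0 = 14462 J
Heat the water can supply cooling to 0 °C: 200.4×4.17×55.7 = 46546.7 J > q₁, so all ice melts.
Energy balance: 200.4×4.17×(55.7 − T) = 14462 + 42.0×4.17×(T − 0)
835.668(55.7 − T) = 14462 + 175.14 T
46546.7 − 14462 = 1010.808 T
T = 32084.7 / 1010.808 = 31.74 °C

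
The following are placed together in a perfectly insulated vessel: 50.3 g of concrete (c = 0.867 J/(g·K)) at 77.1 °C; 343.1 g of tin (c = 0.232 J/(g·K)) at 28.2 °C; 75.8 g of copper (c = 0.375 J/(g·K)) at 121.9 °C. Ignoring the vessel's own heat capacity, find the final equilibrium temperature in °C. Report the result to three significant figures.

Σ mᵢcᵢ(T − Tᵢ) = 0  ⇒  T = Σ mᵢcᵢTᵢ / Σ mᵢcᵢ
Σ mᵢcᵢ = 50.3×0.867 + 343.1×0.232 + 75.8×0.375 = 151.6343
Σ mᵢcᵢTᵢ = 43.6101×77.1 + 79.5992×28.2 + 28.425×121.9 = 9072.0
T = 9072.0 / 151.6343 = 59.83 °C

T_f = 59.8 °C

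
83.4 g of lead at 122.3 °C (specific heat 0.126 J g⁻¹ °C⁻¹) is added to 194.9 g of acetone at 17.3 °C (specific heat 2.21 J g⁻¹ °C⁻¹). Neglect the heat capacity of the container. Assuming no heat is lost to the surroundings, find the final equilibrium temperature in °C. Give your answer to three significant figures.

T_f = 19.8 °C

Heat lost by lead = heat gained by acetone.
(83.4)(0.126)(122.3 − T) = (194.9)(2.21)(T − 17.3)
10.5084 (122.3 − T) = 430.729 (T − 17.3)
1285.2 − 10.5084 T = 430.729 T − 7451.6
8736.8 = 441.2374 T
T = 19.80 °C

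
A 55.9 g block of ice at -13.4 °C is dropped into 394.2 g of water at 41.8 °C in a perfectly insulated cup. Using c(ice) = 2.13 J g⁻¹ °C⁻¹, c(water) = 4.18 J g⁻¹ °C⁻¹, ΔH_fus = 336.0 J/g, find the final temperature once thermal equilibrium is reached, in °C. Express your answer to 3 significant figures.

T_f = 25.8 °C

Heat to bring ice to 0 °C and melt it: q₁ = 55.9×2.13×13.4 + 55.9×336.0 = 20378 J
Heat the water can supply cooling to 0 °C: 394.2×4.18×41.8 = 68876.2 J > q₁, so all ice melts.
Energy balance: 394.2×4.18×(41.8 − T) = 20378 + 55.9×4.18×(T − 0)
1647.756(41.8 − T) = 20378 + 233.662 T
68876.2 − 20378 = 1881.418 T
T = 48498.2 / 1881.418 = 25.78 °C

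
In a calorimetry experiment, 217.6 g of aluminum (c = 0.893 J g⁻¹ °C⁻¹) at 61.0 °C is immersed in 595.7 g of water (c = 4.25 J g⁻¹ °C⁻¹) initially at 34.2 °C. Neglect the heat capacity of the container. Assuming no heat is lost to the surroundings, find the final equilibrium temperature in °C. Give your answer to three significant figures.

Heat lost by aluminum = heat gained by water.
(217.6)(0.893)(61.0 − T) = (595.7)(4.25)(T − 34.2)
194.3168 (61.0 − T) = 2531.725 (T − 34.2)
11853 − 194.3168 T = 2531.725 T − 86585
98438 = 2726.0418 T
T = 36.11 °C

T_f = 36.1 °C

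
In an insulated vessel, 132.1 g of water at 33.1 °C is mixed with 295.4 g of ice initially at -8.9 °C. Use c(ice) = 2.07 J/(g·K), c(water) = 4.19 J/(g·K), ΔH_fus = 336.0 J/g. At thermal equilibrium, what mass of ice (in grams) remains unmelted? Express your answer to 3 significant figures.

Heat to warm all ice to 0 °C: 295.4×2.07×8.9 = 5442.2 J
Heat released by water cooling to 0 °C: 132.1×4.19×33.1 = 18321 J
18321 J < 5442.2 + 295.4×336.0 = 104696.6 J, so not all ice melts; final T = 0 °C.
Heat left for melting: 18321 − 5442.2 = 12878.8 J
Mass melted = 12878.8 / 336.0 = 38.33 g
Ice remaining = 295.4 − 38.33 = 257.07 g

m_ice remaining = 257 g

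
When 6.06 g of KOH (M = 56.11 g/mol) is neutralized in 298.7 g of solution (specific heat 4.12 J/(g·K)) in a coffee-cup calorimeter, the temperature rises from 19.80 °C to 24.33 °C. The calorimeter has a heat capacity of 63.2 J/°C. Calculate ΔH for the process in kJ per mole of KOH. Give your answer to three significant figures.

ΔH = -54.3 kJ/mol

|ΔT| = |24.33 − 19.80| = 4.53 °C
|q_surr| = (298.7 × 4.12 + 63.2) × 4.53 = 1293.844 × 4.53 = 5861 J
n(KOH) = 6.06 / 56.11 = 0.1080 mol
Temperature rose, so q_rxn = −|q_surr| = -5.861 kJ
ΔH = q_rxn / n = -54.27 kJ/mol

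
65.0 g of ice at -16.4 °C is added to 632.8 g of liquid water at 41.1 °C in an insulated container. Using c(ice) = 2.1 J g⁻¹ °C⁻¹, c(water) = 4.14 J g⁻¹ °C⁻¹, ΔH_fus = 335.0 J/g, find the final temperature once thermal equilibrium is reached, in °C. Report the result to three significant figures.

T_f = 29.0 °C

Heat to bring ice to 0 °C and melt it: q₁ = 65.0×2.1×16.4 + 65.0×335.0 = 24014 J
Heat the water can supply cooling to 0 °C: 632.8×4.14×41.1 = 107673 J > q₁, so all ice melts.
Energy balance: 632.8×4.14×(41.1 − T) = 24014 + 65.0×4.14×(T − 0)
2619.792(41.1 − T) = 24014 + 269.1 T
107673 − 24014 = 2888.892 T
T = 83659 / 2888.892 = 28.96 °C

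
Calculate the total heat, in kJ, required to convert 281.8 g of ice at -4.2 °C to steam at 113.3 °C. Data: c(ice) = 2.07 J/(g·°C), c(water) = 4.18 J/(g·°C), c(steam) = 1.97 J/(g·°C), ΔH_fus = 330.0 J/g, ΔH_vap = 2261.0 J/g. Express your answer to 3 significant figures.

q1 (heat ice -4.2→0.0 °C): 281.8 × 2.07 × 4.2 = 2450 J
q2 (melt at 0 °C): 281.8 × 330.0 = 92994 J
q3 (heat water 0.0→100.0 °C): 281.8 × 4.18 × 100.0 = 117792 J
q4 (vaporize at 100 °C): 281.8 × 2261.0 = 637150 J
q5 (heat steam 100.0→113.3 °C): 281.8 × 1.97 × 13.3 = 7383 J
Total: 2450 + 92994 + 117792 + 637150 + 7383 = 857769 J = 858 kJ

q = 858 kJ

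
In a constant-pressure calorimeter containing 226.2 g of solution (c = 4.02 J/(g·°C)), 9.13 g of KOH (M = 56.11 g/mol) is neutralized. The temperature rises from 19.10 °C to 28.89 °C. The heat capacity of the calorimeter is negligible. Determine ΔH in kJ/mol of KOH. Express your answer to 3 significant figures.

ΔH = -54.7 kJ/mol

|ΔT| = |28.89 − 19.10| = 9.79 °C
|q_surr| = (226.2 × 4.02) × 9.79 = 909.324 × 9.79 = 8902 J
n(KOH) = 9.13 / 56.11 = 0.1627 mol
Temperature rose, so q_rxn = −|q_surr| = -8.902 kJ
ΔH = q_rxn / n = -54.71 kJ/mol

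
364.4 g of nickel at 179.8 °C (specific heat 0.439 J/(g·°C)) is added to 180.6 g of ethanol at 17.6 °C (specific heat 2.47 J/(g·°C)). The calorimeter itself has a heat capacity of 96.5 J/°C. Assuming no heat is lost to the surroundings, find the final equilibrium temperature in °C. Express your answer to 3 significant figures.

Heat lost by nickel = heat gained by ethanol + calorimeter.
(364.4)(0.439)(179.8 − T) = [(180.6)(2.47) + 96.5](T − 17.6)
159.9716 (179.8 − T) = 542.582 (T − 17.6)
28763 − 159.9716 T = 542.582 T − 9549.4
38312.4 = 702.5536 T
T = 54.53 °C

T_f = 54.5 °C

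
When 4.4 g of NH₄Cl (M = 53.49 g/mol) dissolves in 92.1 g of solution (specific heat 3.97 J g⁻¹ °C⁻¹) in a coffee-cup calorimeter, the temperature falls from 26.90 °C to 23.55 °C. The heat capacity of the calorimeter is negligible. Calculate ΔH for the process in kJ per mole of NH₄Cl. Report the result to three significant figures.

|ΔT| = |23.55 − 26.90| = 3.35 °C
|q_surr| = (92.1 × 3.97) × 3.35 = 365.637 × 3.35 = 1225 J
n(NH₄Cl) = 4.4 / 53.49 = 0.08226 mol
Temperature fell, so q_rxn = +|q_surr| = 1.225 kJ
ΔH = q_rxn / n = 14.89 kJ/mol

ΔH = 14.9 kJ/mol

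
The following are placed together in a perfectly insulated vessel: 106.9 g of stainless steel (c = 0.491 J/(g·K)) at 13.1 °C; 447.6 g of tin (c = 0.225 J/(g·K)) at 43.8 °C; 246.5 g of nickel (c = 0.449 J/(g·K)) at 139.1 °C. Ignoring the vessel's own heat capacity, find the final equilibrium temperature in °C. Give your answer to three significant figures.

T_f = 77.7 °C

Σ mᵢcᵢ(T − Tᵢ) = 0  ⇒  T = Σ mᵢcᵢTᵢ / Σ mᵢcᵢ
Σ mᵢcᵢ = 106.9×0.491 + 447.6×0.225 + 246.5×0.449 = 263.8764
Σ mᵢcᵢTᵢ = 52.4879×13.1 + 100.71×43.8 + 110.6785×139.1 = 20494
T = 20494 / 263.8764 = 77.67 °C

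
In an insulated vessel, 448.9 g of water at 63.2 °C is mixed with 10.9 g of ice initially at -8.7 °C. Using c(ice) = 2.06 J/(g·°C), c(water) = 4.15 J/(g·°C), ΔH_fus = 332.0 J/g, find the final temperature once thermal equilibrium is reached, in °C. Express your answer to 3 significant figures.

T_f = 59.7 °C

Heat to bring ice to 0 °C and melt it: q₁ = 10.9×2.06×8.7 + 10.9×332.0 = 3814.1 J
Heat the water can supply cooling to 0 °C: 448.9×4.15×63.2 = 117737 J > q₁, so all ice melts.
Energy balance: 448.9×4.15×(63.2 − T) = 3814.1 + 10.9×4.15×(T − 0)
1862.935(63.2 − T) = 3814.1 + 45.235 T
117737 − 3814.1 = 1908.170 T
T = 113922.9 / 1908.170 = 59.70 °C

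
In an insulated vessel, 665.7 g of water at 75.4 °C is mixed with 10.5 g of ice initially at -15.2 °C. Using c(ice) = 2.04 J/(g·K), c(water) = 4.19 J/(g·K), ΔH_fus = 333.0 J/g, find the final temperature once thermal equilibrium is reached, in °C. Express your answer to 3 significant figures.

Heat to bring ice to 0 °C and melt it: q₁ = 10.5×2.04×15.2 + 10.5×333.0 = 3822.1 J
Heat the water can supply cooling to 0 °C: 665.7×4.19×75.4 = 210312 J > q₁, so all ice melts.
Energy balance: 665.7×4.19×(75.4 − T) = 3822.1 + 10.5×4.19×(T − 0)
2789.283(75.4 − T) = 3822.1 + 43.995 T
210312 − 3822.1 = 2833.278 T
T = 206489.9 / 2833.278 = 72.88 °C

T_f = 72.9 °C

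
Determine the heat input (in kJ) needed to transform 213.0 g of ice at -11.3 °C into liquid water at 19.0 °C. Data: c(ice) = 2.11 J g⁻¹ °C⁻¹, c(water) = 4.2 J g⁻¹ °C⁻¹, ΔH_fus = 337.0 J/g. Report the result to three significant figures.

q1 (heat ice -11.3→0.0 °C): 213.0 × 2.11 × 11.3 = 5079 J
q2 (melt at 0 °C): 213.0 × 337.0 = 71781 J
q3 (heat water 0.0→19.0 °C): 213.0 × 4.2 × 19.0 = 16997 J
Total: 5079 + 71781 + 16997 = 93857 J = 93.9 kJ

q = 93.9 kJ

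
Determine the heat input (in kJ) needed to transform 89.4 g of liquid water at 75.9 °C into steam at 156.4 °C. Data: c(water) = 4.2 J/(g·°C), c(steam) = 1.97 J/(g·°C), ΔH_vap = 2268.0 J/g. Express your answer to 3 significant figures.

q = 222 kJ

q1 (heat water 75.9→100.0 °C): 89.4 × 4.2 × 24.1 = 9049 J
q2 (vaporize at 100 °C): 89.4 × 2268.0 = 202759 J
q3 (heat steam 100.0→156.4 °C): 89.4 × 1.97 × 56.4 = 9933 J
Total: 9049 + 202759 + 9933 = 221741 J = 222 kJ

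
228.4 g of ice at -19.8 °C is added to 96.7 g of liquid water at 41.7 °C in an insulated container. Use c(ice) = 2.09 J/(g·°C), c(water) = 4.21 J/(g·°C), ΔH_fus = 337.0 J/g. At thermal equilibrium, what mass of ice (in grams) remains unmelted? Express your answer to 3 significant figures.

m_ice remaining = 206 g

Heat to warm all ice to 0 °C: 228.4×2.09×19.8 = 9451.6 J
Heat released by water cooling to 0 °C: 96.7×4.21×41.7 = 16976 J
16976 J < 9451.6 + 228.4×337.0 = 86422.4 J, so not all ice melts; final T = 0 °C.
Heat left for melting: 16976 − 9451.6 = 7524.4 J
Mass melted = 7524.4 / 337.0 = 22.33 g
Ice remaining = 228.4 − 22.33 = 206.07 g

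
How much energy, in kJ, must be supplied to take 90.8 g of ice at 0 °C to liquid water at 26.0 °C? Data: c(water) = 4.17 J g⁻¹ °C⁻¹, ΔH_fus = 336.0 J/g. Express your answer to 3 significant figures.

q1 (melt at 0 °C): 90.8 × 336.0 = 30509 J
q2 (heat water 0.0→26.0 °C): 90.8 × 4.17 × 26.0 = 9845 J
Total: 30509 + 9845 = 40354 J = 40.4 kJ

q = 40.4 kJ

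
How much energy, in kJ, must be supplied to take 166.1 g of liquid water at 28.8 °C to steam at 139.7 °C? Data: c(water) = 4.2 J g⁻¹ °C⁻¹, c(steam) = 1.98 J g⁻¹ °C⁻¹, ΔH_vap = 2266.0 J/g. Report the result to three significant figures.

q1 (heat water 28.8→100.0 °C): 166.1 × 4.2 × 71.2 = 49671 J
q2 (vaporize at 100 °C): 166.1 × 2266.0 = 376383 J
q3 (heat steam 100.0→139.7 °C): 166.1 × 1.98 × 39.7 = 13056 J
Total: 49671 + 376383 + 13056 = 439110 J = 439 kJ

q = 439 kJ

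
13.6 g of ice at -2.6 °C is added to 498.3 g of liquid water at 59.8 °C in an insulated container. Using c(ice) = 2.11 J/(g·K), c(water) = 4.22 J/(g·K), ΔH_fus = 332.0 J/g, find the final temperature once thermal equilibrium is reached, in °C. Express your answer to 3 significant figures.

Heat to bring ice to 0 °C and melt it: q₁ = 13.6×2.11×2.6 + 13.6×332.0 = 4589.8 J
Heat the water can supply cooling to 0 °C: 498.3×4.22×59.8 = 125749 J > q₁, so all ice melts.
Energy balance: 498.3×4.22×(59.8 − T) = 4589.8 + 13.6×4.22×(T − 0)
2102.826(59.8 − T) = 4589.8 + 57.392 T
125749 − 4589.8 = 2160.218 T
T = 121159.2 / 2160.218 = 56.09 °C

T_f = 56.1 °C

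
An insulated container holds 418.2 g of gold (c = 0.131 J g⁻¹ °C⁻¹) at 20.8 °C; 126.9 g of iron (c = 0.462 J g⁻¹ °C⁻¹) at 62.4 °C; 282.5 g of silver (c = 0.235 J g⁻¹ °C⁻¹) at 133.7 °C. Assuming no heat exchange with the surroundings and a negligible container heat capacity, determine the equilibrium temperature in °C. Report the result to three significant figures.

T_f = 76.1 °C

Σ mᵢcᵢ(T − Tᵢ) = 0  ⇒  T = Σ mᵢcᵢTᵢ / Σ mᵢcᵢ
Σ mᵢcᵢ = 418.2×0.131 + 126.9×0.462 + 282.5×0.235 = 179.7995
Σ mᵢcᵢTᵢ = 54.7842×20.8 + 58.6278×62.4 + 66.3875×133.7 = 13674
T = 13674 / 179.7995 = 76.05 °C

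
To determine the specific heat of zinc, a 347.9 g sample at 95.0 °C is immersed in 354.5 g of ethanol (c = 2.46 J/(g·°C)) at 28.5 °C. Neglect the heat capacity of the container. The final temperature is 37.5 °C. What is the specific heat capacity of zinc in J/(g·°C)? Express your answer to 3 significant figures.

q_gained = (354.5 × 2.46) × (37.5 − 28.5) = 7849 J
q_lost = 347.9 × c × (95.0 − 37.5) = 20004.25 c
Set equal: c = 7849 / 20004.25 = 0.392 J/(g·°C)

c = 0.392 J/(g·°C)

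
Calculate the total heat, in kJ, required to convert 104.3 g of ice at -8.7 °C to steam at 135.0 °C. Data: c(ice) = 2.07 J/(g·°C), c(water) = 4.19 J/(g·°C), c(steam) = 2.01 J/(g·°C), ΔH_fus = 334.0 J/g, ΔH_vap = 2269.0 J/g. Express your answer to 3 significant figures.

q1 (heat ice -8.7→0.0 °C): 104.3 × 2.07 × 8.7 = 1878 J
q2 (melt at 0 °C): 104.3 × 334.0 = 34836 J
q3 (heat water 0.0→100.0 °C): 104.3 × 4.19 × 100.0 = 43702 J
q4 (vaporize at 100 °C): 104.3 × 2269.0 = 236657 J
q5 (heat steam 100.0→135.0 °C): 104.3 × 2.01 × 35.0 = 7338 J
Total: 1878 + 34836 + 43702 + 236657 + 7338 = 324411 J = 324 kJ

q = 324 kJ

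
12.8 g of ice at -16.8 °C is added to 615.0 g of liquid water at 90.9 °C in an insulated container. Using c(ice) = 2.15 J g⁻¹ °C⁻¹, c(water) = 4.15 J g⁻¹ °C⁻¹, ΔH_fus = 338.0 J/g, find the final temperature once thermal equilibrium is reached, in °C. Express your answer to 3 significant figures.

T_f = 87.2 °C

Heat to bring ice to 0 °C and melt it: q₁ = 12.8×2.15×16.8 + 12.8×338.0 = 4788.7 J
Heat the water can supply cooling to 0 °C: 615.0×4.15×90.9 = 232000 J > q₁, so all ice melts.
Energy balance: 615.0×4.15×(90.9 − T) = 4788.7 + 12.8×4.15×(T − 0)
2552.25(90.9 − T) = 4788.7 + 53.12 T
232000 − 4788.7 = 2605.37 T
T = 227211.3 / 2605.37 = 87.21 °C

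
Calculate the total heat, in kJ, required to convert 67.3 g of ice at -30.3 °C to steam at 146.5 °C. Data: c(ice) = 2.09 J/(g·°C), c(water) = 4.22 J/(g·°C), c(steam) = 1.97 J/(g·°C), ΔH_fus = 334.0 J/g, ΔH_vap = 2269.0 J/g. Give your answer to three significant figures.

q = 214 kJ

q1 (heat ice -30.3→0.0 °C): 67.3 × 2.09 × 30.3 = 4262 J
q2 (melt at 0 °C): 67.3 × 334.0 = 22478 J
q3 (heat water 0.0→100.0 °C): 67.3 × 4.22 × 100.0 = 28401 J
q4 (vaporize at 100 °C): 67.3 × 2269.0 = 152704 J
q5 (heat steam 100.0→146.5 °C): 67.3 × 1.97 × 46.5 = 6165 J
Total: 4262 + 22478 + 28401 + 152704 + 6165 = 214010 J = 214 kJ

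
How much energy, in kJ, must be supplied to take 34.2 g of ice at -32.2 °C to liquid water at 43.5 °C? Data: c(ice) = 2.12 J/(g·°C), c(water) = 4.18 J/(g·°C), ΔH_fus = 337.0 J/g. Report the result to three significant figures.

q = 20.1 kJ

q1 (heat ice -32.2→0.0 °C): 34.2 × 2.12 × 32.2 = 2335 J
q2 (melt at 0 °C): 34.2 × 337.0 = 11525 J
q3 (heat water 0.0→43.5 °C): 34.2 × 4.18 × 43.5 = 6219 J
Total: 2335 + 11525 + 6219 = 20079 J = 20.1 kJ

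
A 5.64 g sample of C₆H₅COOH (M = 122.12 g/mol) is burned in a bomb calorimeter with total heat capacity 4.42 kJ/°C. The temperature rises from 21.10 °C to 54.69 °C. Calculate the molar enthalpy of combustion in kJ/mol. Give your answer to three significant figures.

ΔT = 54.69 − 21.10 = 33.59 °C
q_cal = C_cal × ΔT = 4.42 × 33.59 = 148.4678 kJ
n = 5.64 / 122.12 = 0.04618 mol
q_rxn = −q_cal = -148.4678 kJ
ΔH = -148.4678 / 0.04618 = -3214.98 kJ/mol

ΔH = -3210 kJ/mol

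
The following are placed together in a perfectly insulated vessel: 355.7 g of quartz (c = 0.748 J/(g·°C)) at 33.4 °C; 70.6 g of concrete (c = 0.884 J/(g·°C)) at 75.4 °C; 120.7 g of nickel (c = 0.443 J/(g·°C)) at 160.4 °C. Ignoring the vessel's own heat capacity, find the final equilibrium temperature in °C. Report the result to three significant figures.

T_f = 58.0 °C

Σ mᵢcᵢ(T − Tᵢ) = 0  ⇒  T = Σ mᵢcᵢTᵢ / Σ mᵢcᵢ
Σ mᵢcᵢ = 355.7×0.748 + 70.6×0.884 + 120.7×0.443 = 381.9441
Σ mᵢcᵢTᵢ = 266.0636×33.4 + 62.4104×75.4 + 53.4701×160.4 = 22169
T = 22169 / 381.9441 = 58.04 °C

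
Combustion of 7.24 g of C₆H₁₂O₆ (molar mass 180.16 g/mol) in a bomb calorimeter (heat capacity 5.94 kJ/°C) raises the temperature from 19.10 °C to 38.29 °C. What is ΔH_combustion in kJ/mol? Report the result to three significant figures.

ΔH = -2840 kJ/mol

ΔT = 38.29 − 19.10 = 19.19 °C
q_cal = C_cal × ΔT = 5.94 × 19.19 = 113.9886 kJ
n = 7.24 / 180.16 = 0.04019 mol
q_rxn = −q_cal = -113.9886 kJ
ΔH = -113.9886 / 0.04019 = -2836 kJ/mol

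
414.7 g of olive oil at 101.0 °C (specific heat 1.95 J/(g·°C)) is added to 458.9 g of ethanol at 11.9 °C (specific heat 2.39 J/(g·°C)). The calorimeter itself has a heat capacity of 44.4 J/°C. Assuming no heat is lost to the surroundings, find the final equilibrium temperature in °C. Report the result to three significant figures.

Heat lost by olive oil = heat gained by ethanol + calorimeter.
(414.7)(1.95)(101.0 − T) = [(458.9)(2.39) + 44.4](T − 11.9)
808.665 (101.0 − T) = 1141.171 (T − 11.9)
81675 − 808.665 T = 1141.171 T − 13580
95255 = 1949.836 T
T = 48.85 °C

T_f = 48.9 °C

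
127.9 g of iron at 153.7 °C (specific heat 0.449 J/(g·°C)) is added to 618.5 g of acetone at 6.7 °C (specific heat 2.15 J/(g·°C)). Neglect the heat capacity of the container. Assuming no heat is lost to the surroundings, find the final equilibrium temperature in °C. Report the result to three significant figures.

Heat lost by iron = heat gained by acetone.
(127.9)(0.449)(153.7 − T) = (618.5)(2.15)(T − 6.7)
57.4271 (153.7 − T) = 1329.775 (T − 6.7)
8826.5 − 57.4271 T = 1329.775 T − 8909.5
17736.0 = 1387.2021 T
T = 12.79 °C

T_f = 12.8 °C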